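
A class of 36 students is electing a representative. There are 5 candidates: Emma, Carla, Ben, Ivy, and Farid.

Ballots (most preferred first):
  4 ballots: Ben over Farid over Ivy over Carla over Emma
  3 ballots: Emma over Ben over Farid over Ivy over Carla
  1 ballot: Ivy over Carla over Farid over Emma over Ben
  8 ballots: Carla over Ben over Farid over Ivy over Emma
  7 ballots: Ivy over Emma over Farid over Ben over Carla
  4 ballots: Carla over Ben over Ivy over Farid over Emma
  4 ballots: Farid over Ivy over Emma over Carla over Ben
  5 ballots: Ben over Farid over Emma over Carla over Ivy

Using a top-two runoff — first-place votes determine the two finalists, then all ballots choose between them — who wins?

Ben

Round 1 first-place votes: Emma 3, Carla 12, Ben 9, Ivy 8, Farid 4. Carla and Ben advance.
Runoff: Carla is ranked above Ben on 17 ballots, Ben above Carla on 19.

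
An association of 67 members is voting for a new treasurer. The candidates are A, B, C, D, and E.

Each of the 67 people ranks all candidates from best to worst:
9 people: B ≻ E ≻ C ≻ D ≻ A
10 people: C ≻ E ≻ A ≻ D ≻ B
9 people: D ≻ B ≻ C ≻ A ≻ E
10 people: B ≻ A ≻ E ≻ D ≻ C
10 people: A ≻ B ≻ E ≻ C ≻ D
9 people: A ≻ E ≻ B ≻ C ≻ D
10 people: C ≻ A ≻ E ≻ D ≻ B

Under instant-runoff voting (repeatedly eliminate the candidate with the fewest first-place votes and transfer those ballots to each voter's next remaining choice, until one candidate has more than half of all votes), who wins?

Round 1: A 19, B 19, C 20, D 9, E 0. E eliminated.
Round 2: A 19, B 19, C 20, D 9. D eliminated.
Round 3: A 19, B 28, C 20. A eliminated.
Round 4: B 47, C 20. B has a majority (≥34).

B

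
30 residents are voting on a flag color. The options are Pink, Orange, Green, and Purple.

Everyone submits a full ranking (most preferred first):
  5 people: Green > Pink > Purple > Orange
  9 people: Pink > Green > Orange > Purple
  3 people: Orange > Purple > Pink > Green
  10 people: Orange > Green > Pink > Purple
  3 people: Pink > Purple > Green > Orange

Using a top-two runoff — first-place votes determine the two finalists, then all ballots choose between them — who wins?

Pink

Round 1 first-place votes: Pink 12, Orange 13, Green 5, Purple 0. Orange and Pink advance.
Runoff: Orange is ranked above Pink on 13 ballots, Pink above Orange on 17.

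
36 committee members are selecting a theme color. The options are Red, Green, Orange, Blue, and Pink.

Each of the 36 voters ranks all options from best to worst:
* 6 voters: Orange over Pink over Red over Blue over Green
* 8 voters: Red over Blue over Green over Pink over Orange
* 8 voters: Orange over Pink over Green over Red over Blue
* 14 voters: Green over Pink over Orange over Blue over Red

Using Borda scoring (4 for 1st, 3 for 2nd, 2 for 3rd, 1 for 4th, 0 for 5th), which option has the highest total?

Red: 6×2 + 8×4 + 8×1 + 14×0 = 52
Green: 6×0 + 8×2 + 8×2 + 14×4 = 88
Orange: 6×4 + 8×0 + 8×4 + 14×2 = 84
Blue: 6×1 + 8×3 + 8×0 + 14×1 = 44
Pink: 6×3 + 8×1 + 8×3 + 14×3 = 92

Pink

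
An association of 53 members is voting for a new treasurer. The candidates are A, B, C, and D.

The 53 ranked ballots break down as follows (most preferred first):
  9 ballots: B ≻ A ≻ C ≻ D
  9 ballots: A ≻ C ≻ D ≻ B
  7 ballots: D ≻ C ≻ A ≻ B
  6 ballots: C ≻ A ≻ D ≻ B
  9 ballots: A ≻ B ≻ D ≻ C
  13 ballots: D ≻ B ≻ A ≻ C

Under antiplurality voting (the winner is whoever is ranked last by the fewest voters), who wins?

Last-place votes: A 0, B 22, C 22, D 9.

A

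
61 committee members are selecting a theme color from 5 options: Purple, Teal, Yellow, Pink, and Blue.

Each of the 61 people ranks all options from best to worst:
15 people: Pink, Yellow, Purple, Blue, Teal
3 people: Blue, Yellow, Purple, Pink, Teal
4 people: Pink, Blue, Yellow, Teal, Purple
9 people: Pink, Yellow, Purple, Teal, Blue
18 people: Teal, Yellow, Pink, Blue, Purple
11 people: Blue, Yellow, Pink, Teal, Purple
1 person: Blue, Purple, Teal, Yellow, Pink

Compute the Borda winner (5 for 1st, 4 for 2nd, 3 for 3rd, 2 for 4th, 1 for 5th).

Yellow

Purple: 15×3 + 3×3 + 4×1 + 9×3 + 18×1 + 11×1 + 1×4 = 118
Teal: 15×1 + 3×1 + 4×2 + 9×2 + 18×5 + 11×2 + 1×3 = 159
Yellow: 15×4 + 3×4 + 4×3 + 9×4 + 18×4 + 11×4 + 1×2 = 238
Pink: 15×5 + 3×2 + 4×5 + 9×5 + 18×3 + 11×3 + 1×1 = 234
Blue: 15×2 + 3×5 + 4×4 + 9×1 + 18×2 + 11×5 + 1×5 = 166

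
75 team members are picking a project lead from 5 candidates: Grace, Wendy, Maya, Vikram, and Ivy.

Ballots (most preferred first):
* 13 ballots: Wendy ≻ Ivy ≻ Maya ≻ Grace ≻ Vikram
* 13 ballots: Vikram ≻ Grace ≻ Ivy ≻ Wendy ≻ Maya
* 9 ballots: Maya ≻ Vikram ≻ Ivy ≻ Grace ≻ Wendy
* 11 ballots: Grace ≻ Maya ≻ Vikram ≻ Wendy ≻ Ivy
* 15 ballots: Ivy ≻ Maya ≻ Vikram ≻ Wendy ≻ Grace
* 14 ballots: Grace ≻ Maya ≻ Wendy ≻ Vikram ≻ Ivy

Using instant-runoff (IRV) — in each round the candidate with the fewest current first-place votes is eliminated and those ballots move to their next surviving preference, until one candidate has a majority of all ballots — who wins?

Round 1: Grace 25, Wendy 13, Maya 9, Vikram 13, Ivy 15. Maya eliminated.
Round 2: Grace 25, Wendy 13, Vikram 22, Ivy 15. Wendy eliminated.
Round 3: Grace 25, Vikram 22, Ivy 28. Vikram eliminated.
Round 4: Grace 38, Ivy 37. Grace has a majority (≥38).

Grace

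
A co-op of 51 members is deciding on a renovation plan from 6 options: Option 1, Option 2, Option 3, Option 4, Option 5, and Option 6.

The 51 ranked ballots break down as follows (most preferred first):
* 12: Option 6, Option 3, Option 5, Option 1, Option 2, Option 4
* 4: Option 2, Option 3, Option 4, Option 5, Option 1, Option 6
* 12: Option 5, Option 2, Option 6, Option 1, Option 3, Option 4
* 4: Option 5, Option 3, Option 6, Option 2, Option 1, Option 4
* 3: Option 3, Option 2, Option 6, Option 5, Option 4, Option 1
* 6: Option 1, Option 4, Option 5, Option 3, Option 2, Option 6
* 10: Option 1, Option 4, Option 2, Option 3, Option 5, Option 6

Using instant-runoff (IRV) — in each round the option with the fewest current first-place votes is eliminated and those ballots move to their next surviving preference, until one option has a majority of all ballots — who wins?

Round 1: Option 1 16, Option 2 4, Option 3 3, Option 4 0, Option 5 16, Option 6 12. Option 4 eliminated.
Round 2: Option 1 16, Option 2 4, Option 3 3, Option 5 16, Option 6 12. Option 3 eliminated.
Round 3: Option 1 16, Option 2 7, Option 5 16, Option 6 12. Option 2 eliminated.
Round 4: Option 1 16, Option 5 20, Option 6 15. Option 6 eliminated.
Round 5: Option 1 16, Option 5 35. Option 5 has a majority (≥26).

Option 5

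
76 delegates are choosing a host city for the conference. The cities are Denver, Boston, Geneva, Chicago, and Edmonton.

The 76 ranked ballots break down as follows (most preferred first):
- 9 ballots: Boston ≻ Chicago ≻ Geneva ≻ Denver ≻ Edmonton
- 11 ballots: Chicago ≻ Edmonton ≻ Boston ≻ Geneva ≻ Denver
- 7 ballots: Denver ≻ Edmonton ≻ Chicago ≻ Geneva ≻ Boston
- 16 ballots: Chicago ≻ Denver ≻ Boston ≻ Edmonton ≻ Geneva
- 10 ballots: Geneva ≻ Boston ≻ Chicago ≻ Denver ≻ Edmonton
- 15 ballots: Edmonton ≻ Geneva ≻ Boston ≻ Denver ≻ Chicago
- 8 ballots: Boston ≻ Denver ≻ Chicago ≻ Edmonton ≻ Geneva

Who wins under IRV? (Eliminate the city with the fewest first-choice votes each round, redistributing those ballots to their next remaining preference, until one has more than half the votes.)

Boston

Round 1: Denver 7, Boston 17, Geneva 10, Chicago 27, Edmonton 15. Denver eliminated.
Round 2: Boston 17, Geneva 10, Chicago 27, Edmonton 22. Geneva eliminated.
Round 3: Boston 27, Chicago 27, Edmonton 22. Edmonton eliminated.
Round 4: Boston 42, Chicago 34. Boston has a majority (≥39).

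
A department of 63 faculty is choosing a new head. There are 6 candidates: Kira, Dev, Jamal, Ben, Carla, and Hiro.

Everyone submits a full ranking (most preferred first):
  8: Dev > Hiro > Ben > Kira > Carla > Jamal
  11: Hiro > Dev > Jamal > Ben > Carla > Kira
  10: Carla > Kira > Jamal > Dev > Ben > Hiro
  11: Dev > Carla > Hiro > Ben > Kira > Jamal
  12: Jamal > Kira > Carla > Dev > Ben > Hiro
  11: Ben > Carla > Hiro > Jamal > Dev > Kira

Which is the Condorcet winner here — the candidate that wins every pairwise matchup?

Carla vs Kira: 43–20
Carla vs Dev: 33–30
Carla vs Jamal: 40–23
Carla vs Ben: 33–30
Carla vs Hiro: 44–19
Carla beats every other candidate.

Carla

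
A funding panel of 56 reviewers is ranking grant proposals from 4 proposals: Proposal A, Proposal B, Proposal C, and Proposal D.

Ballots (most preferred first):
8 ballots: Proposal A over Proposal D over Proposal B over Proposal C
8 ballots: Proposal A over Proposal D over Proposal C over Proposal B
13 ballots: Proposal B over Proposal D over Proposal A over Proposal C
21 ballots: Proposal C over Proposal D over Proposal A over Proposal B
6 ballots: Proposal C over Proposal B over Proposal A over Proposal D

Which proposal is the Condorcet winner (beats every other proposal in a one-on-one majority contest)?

Proposal D

Proposal D vs Proposal A: 34–22
Proposal D vs Proposal B: 37–19
Proposal D vs Proposal C: 29–27
Proposal D beats every other proposal.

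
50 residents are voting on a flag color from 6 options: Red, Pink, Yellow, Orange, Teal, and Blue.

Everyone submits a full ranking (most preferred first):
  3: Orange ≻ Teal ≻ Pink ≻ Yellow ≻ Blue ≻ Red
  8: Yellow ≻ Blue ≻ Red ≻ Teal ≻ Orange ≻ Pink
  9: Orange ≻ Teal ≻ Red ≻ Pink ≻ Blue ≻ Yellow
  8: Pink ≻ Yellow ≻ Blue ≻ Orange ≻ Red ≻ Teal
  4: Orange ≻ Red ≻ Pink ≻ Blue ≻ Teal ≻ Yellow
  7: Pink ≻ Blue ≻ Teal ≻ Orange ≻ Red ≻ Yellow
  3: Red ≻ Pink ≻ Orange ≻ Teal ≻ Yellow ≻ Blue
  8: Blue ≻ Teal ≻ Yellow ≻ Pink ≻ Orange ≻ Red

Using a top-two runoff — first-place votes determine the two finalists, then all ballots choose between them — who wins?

Round 1 first-place votes: Red 3, Pink 15, Yellow 8, Orange 16, Teal 0, Blue 8. Orange and Pink advance.
Runoff: Orange is ranked above Pink on 24 ballots, Pink above Orange on 26.

Pink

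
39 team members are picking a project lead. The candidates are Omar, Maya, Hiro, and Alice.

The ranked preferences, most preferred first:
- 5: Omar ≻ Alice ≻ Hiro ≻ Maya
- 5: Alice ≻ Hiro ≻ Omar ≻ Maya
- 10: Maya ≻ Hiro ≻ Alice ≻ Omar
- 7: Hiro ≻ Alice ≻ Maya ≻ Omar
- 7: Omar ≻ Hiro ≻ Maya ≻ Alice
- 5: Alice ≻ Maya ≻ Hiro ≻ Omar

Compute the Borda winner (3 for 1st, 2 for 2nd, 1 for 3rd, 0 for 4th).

Hiro

Omar: 5×3 + 5×1 + 10×0 + 7×0 + 7×3 + 5×0 = 41
Maya: 5×0 + 5×0 + 10×3 + 7×1 + 7×1 + 5×2 = 54
Hiro: 5×1 + 5×2 + 10×2 + 7×3 + 7×2 + 5×1 = 75
Alice: 5×2 + 5×3 + 10×1 + 7×2 + 7×0 + 5×3 = 64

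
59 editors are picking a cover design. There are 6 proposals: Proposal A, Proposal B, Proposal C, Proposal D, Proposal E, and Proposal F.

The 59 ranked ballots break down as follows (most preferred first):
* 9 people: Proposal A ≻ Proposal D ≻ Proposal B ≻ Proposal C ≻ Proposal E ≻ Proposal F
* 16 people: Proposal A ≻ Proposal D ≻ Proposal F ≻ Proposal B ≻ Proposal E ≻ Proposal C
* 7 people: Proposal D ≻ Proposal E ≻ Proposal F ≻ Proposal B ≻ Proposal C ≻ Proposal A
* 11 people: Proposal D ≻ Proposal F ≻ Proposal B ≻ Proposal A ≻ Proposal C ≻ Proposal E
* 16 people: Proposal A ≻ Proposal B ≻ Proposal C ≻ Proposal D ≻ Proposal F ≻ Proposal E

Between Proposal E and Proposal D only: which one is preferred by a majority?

Proposal D

Proposal E is ranked above Proposal D on 0 ballots; Proposal D above Proposal E on 59.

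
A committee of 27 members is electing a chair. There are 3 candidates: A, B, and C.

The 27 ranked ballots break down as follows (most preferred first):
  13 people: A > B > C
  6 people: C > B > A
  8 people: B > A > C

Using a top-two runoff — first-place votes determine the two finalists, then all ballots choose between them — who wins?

Round 1 first-place votes: A 13, B 8, C 6. A and B advance.
Runoff: A is ranked above B on 13 ballots, B above A on 14.

B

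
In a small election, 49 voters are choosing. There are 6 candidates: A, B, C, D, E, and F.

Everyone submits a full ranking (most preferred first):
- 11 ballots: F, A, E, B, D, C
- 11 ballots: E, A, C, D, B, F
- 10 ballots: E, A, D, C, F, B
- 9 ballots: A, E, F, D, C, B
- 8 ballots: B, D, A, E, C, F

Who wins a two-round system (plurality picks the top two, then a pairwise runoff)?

Round 1 first-place votes: A 9, B 8, C 0, D 0, E 21, F 11. E and F advance.
Runoff: E is ranked above F on 38 ballots, F above E on 11.

E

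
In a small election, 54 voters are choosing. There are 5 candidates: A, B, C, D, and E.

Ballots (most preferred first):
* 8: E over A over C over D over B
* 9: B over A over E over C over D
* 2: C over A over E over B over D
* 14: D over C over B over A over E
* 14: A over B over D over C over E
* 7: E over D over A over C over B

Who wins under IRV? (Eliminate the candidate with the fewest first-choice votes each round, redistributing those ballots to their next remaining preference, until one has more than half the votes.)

Round 1: A 14, B 9, C 2, D 14, E 15. C eliminated.
Round 2: A 16, B 9, D 14, E 15. B eliminated.
Round 3: A 25, D 14, E 15. D eliminated.
Round 4: A 39, E 15. A has a majority (≥28).

A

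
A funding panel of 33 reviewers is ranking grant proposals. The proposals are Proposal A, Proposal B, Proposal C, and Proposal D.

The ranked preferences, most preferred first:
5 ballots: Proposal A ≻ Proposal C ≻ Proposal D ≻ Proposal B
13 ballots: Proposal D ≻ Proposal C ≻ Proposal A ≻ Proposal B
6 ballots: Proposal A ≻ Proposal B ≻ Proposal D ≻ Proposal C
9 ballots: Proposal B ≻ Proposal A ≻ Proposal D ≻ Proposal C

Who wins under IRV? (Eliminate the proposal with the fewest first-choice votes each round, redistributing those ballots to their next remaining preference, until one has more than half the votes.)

Round 1: Proposal A 11, Proposal B 9, Proposal C 0, Proposal D 13. Proposal C eliminated.
Round 2: Proposal A 11, Proposal B 9, Proposal D 13. Proposal B eliminated.
Round 3: Proposal A 20, Proposal D 13. Proposal A has a majority (≥17).

Proposal A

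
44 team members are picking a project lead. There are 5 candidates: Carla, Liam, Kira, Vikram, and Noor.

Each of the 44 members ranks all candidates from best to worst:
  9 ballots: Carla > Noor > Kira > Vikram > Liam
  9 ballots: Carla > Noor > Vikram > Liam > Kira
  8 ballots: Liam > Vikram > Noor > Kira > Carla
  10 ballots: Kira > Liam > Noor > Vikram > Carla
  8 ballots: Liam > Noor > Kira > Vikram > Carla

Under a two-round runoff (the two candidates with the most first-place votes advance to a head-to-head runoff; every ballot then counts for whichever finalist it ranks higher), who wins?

Liam

Round 1 first-place votes: Carla 18, Liam 16, Kira 10, Vikram 0, Noor 0. Carla and Liam advance.
Runoff: Carla is ranked above Liam on 18 ballots, Liam above Carla on 26.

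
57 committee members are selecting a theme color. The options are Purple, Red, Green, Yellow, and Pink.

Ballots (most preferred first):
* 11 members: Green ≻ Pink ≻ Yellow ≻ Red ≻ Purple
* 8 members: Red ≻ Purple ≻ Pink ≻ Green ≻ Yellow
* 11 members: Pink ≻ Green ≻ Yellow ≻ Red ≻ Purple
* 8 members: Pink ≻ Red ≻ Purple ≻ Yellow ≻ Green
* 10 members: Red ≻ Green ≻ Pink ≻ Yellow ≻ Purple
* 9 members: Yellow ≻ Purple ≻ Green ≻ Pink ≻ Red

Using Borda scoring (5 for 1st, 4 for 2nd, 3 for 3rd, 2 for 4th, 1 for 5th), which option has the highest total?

Pink

Purple: 11×1 + 8×4 + 11×1 + 8×3 + 10×1 + 9×4 = 124
Red: 11×2 + 8×5 + 11×2 + 8×4 + 10×5 + 9×1 = 175
Green: 11×5 + 8×2 + 11×4 + 8×1 + 10×4 + 9×3 = 190
Yellow: 11×3 + 8×1 + 11×3 + 8×2 + 10×2 + 9×5 = 155
Pink: 11×4 + 8×3 + 11×5 + 8×5 + 10×3 + 9×2 = 211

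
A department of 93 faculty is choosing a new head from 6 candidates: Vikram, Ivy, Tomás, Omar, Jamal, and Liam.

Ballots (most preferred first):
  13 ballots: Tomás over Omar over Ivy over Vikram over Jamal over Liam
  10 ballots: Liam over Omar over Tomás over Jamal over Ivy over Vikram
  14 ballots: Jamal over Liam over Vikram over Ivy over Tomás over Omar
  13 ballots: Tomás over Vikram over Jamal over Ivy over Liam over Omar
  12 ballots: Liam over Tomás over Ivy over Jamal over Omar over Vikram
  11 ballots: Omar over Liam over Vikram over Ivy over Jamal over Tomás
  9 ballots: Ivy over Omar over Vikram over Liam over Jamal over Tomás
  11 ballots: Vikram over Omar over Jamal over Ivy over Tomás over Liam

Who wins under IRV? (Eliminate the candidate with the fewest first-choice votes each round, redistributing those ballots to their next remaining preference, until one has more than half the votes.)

Round 1: Vikram 11, Ivy 9, Tomás 26, Omar 11, Jamal 14, Liam 22. Ivy eliminated.
Round 2: Vikram 11, Tomás 26, Omar 20, Jamal 14, Liam 22. Vikram eliminated.
Round 3: Tomás 26, Omar 31, Jamal 14, Liam 22. Jamal eliminated.
Round 4: Tomás 26, Omar 31, Liam 36. Tomás eliminated.
Round 5: Omar 44, Liam 49. Liam has a majority (≥47).

Liam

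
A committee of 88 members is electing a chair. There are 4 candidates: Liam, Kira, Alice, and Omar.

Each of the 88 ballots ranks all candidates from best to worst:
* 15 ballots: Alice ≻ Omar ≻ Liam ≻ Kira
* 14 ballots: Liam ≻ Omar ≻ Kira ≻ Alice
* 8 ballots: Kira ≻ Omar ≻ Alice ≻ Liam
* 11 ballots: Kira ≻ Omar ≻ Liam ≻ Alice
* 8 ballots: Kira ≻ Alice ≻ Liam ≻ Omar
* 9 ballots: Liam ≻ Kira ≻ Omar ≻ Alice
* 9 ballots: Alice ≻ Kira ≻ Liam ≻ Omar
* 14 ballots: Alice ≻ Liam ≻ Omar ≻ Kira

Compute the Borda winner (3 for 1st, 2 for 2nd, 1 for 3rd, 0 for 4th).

Liam: 15×1 + 14×3 + 8×0 + 11×1 + 8×1 + 9×3 + 9×1 + 14×2 = 140
Kira: 15×0 + 14×1 + 8×3 + 11×3 + 8×3 + 9×2 + 9×2 + 14×0 = 131
Alice: 15×3 + 14×0 + 8×1 + 11×0 + 8×2 + 9×0 + 9×3 + 14×3 = 138
Omar: 15×2 + 14×2 + 8×2 + 11×2 + 8×0 + 9×1 + 9×0 + 14×1 = 119

Liam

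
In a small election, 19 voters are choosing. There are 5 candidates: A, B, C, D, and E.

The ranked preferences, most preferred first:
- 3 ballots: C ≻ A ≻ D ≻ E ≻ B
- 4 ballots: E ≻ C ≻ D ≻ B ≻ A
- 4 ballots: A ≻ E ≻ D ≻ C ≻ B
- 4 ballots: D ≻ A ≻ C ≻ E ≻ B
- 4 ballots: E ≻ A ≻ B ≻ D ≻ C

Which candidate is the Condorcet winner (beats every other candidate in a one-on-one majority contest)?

A vs B: 15–4
A vs C: 12–7
A vs D: 11–8
A vs E: 11–8
A beats every other candidate.

A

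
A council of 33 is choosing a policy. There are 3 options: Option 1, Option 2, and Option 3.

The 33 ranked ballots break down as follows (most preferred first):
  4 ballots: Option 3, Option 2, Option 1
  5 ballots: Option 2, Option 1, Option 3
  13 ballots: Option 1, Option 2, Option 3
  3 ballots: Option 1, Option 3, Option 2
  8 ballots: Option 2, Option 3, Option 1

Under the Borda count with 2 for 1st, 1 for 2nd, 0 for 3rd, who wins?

Option 1: 4×0 + 5×1 + 13×2 + 3×2 + 8×0 = 37
Option 2: 4×1 + 5×2 + 13×1 + 3×0 + 8×2 = 43
Option 3: 4×2 + 5×0 + 13×0 + 3×1 + 8×1 = 19

Option 2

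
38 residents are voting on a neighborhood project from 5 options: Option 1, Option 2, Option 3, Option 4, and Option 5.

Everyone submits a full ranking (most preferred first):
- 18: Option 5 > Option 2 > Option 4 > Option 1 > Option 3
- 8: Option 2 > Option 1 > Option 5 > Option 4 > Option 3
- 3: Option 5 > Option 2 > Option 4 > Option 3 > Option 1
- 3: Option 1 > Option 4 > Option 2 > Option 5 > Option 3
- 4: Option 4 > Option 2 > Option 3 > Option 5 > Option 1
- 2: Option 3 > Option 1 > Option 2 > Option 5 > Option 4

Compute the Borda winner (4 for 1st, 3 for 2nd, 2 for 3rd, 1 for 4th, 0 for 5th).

Option 2

Option 1: 18×1 + 8×3 + 3×0 + 3×4 + 4×0 + 2×3 = 60
Option 2: 18×3 + 8×4 + 3×3 + 3×2 + 4×3 + 2×2 = 117
Option 3: 18×0 + 8×0 + 3×1 + 3×0 + 4×2 + 2×4 = 19
Option 4: 18×2 + 8×1 + 3×2 + 3×3 + 4×4 + 2×0 = 75
Option 5: 18×4 + 8×2 + 3×4 + 3×1 + 4×1 + 2×1 = 109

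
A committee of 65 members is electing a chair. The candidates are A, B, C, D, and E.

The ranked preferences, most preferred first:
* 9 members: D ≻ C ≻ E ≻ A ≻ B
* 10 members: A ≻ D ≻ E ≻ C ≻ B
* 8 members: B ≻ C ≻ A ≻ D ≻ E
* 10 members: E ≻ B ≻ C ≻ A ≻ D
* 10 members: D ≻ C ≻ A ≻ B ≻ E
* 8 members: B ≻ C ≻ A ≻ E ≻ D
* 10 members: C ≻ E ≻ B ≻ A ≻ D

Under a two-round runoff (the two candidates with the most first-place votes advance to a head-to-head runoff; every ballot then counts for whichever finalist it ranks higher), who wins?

Round 1 first-place votes: A 10, B 16, C 10, D 19, E 10. D and B advance.
Runoff: D is ranked above B on 29 ballots, B above D on 36.

B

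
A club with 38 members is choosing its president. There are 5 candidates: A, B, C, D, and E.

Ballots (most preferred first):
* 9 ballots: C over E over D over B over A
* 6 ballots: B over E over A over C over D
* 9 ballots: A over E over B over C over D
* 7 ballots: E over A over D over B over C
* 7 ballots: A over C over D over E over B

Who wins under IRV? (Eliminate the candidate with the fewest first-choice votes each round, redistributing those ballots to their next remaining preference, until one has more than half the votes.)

E

Round 1: A 16, B 6, C 9, D 0, E 7. D eliminated.
Round 2: A 16, B 6, C 9, E 7. B eliminated.
Round 3: A 16, C 9, E 13. C eliminated.
Round 4: A 16, E 22. E has a majority (≥20).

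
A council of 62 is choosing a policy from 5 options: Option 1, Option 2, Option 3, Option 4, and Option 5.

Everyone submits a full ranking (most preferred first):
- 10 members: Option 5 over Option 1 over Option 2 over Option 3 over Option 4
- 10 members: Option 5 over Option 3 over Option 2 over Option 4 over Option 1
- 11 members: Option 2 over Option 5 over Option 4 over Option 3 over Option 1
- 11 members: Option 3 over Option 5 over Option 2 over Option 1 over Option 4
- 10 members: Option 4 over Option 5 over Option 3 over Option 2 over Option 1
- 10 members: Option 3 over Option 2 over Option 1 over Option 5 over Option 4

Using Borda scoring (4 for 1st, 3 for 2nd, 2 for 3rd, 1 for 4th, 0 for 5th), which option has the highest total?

Option 5

Option 1: 10×3 + 10×0 + 11×0 + 11×1 + 10×0 + 10×2 = 61
Option 2: 10×2 + 10×2 + 11×4 + 11×2 + 10×1 + 10×3 = 146
Option 3: 10×1 + 10×3 + 11×1 + 11×4 + 10×2 + 10×4 = 155
Option 4: 10×0 + 10×1 + 11×2 + 11×0 + 10×4 + 10×0 = 72
Option 5: 10×4 + 10×4 + 11×3 + 11×3 + 10×3 + 10×1 = 186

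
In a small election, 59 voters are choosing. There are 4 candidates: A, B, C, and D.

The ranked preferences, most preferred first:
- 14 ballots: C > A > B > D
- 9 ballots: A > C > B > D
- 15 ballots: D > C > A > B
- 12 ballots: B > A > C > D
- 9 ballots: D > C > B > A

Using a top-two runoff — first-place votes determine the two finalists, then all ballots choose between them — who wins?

C

Round 1 first-place votes: A 9, B 12, C 14, D 24. D and C advance.
Runoff: D is ranked above C on 24 ballots, C above D on 35.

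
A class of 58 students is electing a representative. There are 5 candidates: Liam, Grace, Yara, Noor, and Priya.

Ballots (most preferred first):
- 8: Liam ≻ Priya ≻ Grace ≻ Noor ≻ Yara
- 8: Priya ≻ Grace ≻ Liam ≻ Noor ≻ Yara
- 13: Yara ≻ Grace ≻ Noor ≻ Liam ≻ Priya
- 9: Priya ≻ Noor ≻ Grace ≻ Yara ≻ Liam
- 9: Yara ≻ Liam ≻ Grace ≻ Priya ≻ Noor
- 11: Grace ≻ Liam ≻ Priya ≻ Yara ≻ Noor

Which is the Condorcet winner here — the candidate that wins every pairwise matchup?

Grace vs Liam: 41–17
Grace vs Yara: 36–22
Grace vs Noor: 49–9
Grace vs Priya: 33–25
Grace beats every other candidate.

Grace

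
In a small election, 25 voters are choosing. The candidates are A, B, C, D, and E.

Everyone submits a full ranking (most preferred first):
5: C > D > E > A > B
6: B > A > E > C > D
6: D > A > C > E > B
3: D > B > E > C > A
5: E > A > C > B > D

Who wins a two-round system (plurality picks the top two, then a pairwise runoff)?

D

Round 1 first-place votes: A 0, B 6, C 5, D 9, E 5. D and B advance.
Runoff: D is ranked above B on 14 ballots, B above D on 11.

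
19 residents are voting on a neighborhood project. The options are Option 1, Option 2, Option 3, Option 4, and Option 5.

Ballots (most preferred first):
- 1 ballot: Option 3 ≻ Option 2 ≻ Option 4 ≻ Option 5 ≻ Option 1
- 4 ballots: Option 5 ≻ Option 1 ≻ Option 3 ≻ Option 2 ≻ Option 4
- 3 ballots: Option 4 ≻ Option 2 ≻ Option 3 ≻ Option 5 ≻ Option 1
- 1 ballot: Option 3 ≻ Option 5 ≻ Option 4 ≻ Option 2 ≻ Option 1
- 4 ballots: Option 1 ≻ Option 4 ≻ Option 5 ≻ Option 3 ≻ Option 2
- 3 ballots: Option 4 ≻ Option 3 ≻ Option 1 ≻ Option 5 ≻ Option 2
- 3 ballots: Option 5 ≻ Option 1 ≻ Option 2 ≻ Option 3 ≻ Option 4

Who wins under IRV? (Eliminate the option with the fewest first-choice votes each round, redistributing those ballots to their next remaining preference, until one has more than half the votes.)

Round 1: Option 1 4, Option 2 0, Option 3 2, Option 4 6, Option 5 7. Option 2 eliminated.
Round 2: Option 1 4, Option 3 2, Option 4 6, Option 5 7. Option 3 eliminated.
Round 3: Option 1 4, Option 4 7, Option 5 8. Option 1 eliminated.
Round 4: Option 4 11, Option 5 8. Option 4 has a majority (≥10).

Option 4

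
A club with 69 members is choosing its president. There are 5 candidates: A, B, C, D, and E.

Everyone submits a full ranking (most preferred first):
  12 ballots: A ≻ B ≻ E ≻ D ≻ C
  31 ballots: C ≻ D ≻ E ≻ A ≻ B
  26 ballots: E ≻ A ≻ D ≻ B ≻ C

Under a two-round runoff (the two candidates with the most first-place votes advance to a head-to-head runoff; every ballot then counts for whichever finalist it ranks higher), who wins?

E

Round 1 first-place votes: A 12, B 0, C 31, D 0, E 26. C and E advance.
Runoff: C is ranked above E on 31 ballots, E above C on 38.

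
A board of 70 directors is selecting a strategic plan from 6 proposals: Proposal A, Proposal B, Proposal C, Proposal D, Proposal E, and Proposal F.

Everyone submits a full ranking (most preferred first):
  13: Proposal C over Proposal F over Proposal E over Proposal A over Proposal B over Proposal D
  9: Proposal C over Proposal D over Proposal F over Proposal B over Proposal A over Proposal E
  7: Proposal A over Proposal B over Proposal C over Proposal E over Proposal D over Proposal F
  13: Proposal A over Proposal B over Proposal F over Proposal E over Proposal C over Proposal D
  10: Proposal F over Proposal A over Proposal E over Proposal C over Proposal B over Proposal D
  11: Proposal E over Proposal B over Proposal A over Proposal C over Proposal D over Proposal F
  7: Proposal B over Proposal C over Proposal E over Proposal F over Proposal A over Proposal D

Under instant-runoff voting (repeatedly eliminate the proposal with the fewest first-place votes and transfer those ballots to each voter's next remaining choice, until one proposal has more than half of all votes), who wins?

Proposal A

Round 1: Proposal A 20, Proposal B 7, Proposal C 22, Proposal D 0, Proposal E 11, Proposal F 10. Proposal D eliminated.
Round 2: Proposal A 20, Proposal B 7, Proposal C 22, Proposal E 11, Proposal F 10. Proposal B eliminated.
Round 3: Proposal A 20, Proposal C 29, Proposal E 11, Proposal F 10. Proposal F eliminated.
Round 4: Proposal A 30, Proposal C 29, Proposal E 11. Proposal E eliminated.
Round 5: Proposal A 41, Proposal C 29. Proposal A has a majority (≥36).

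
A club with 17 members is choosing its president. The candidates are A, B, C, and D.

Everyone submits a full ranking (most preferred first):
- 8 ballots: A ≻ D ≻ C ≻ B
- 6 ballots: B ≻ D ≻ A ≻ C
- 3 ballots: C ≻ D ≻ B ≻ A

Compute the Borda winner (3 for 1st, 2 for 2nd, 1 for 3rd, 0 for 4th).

A: 8×3 + 6×1 + 3×0 = 30
B: 8×0 + 6×3 + 3×1 = 21
C: 8×1 + 6×0 + 3×3 = 17
D: 8×2 + 6×2 + 3×2 = 34

D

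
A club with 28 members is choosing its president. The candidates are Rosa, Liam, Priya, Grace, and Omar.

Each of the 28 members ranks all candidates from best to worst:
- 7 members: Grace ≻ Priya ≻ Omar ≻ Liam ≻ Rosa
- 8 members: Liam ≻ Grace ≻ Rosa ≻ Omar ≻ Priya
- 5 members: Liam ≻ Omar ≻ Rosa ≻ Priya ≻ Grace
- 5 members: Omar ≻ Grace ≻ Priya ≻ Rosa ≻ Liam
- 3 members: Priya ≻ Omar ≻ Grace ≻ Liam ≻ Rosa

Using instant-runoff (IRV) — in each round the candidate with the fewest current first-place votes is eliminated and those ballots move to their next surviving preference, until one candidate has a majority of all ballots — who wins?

Omar

Round 1: Rosa 0, Liam 13, Priya 3, Grace 7, Omar 5. Rosa eliminated.
Round 2: Liam 13, Priya 3, Grace 7, Omar 5. Priya eliminated.
Round 3: Liam 13, Grace 7, Omar 8. Grace eliminated.
Round 4: Liam 13, Omar 15. Omar has a majority (≥15).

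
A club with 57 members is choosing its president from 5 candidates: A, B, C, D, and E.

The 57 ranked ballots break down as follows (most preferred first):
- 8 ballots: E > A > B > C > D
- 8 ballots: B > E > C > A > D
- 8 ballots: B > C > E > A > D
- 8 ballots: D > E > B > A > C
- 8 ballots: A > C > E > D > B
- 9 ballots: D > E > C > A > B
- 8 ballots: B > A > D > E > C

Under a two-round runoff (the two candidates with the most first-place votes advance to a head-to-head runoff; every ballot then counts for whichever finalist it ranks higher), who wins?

B

Round 1 first-place votes: A 8, B 24, C 0, D 17, E 8. B and D advance.
Runoff: B is ranked above D on 32 ballots, D above B on 25.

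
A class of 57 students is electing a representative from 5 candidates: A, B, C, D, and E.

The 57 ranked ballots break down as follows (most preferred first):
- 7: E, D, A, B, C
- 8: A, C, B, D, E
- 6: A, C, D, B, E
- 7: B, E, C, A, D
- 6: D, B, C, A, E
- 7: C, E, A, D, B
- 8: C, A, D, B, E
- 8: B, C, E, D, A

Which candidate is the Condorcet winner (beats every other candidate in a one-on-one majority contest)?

C

C vs A: 36–21
C vs B: 29–28
C vs D: 44–13
C vs E: 43–14
C beats every other candidate.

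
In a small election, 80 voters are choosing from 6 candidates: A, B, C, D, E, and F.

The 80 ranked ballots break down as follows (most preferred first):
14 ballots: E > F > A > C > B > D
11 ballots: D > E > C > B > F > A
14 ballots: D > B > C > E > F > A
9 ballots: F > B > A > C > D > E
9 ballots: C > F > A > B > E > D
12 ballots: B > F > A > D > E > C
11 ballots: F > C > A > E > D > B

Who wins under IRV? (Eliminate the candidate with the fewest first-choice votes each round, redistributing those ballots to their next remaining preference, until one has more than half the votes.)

F

Round 1: A 0, B 12, C 9, D 25, E 14, F 20. A eliminated.
Round 2: B 12, C 9, D 25, E 14, F 20. C eliminated.
Round 3: B 12, D 25, E 14, F 29. B eliminated.
Round 4: D 25, E 14, F 41. F has a majority (≥41).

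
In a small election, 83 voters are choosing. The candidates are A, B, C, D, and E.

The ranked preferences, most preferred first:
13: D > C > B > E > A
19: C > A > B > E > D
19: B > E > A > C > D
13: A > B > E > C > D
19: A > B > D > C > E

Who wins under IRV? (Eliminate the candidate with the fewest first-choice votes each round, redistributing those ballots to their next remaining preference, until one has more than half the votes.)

Round 1: A 32, B 19, C 19, D 13, E 0. E eliminated.
Round 2: A 32, B 19, C 19, D 13. D eliminated.
Round 3: A 32, B 19, C 32. B eliminated.
Round 4: A 51, C 32. A has a majority (≥42).

A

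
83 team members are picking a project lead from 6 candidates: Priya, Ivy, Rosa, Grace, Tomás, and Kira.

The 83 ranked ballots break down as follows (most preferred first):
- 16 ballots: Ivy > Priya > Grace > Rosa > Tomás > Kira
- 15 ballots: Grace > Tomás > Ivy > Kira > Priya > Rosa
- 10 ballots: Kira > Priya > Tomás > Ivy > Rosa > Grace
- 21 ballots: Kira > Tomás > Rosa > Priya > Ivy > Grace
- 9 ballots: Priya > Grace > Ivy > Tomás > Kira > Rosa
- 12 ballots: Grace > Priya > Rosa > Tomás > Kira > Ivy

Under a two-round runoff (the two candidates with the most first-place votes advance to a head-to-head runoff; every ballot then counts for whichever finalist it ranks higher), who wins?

Round 1 first-place votes: Priya 9, Ivy 16, Rosa 0, Grace 27, Tomás 0, Kira 31. Kira and Grace advance.
Runoff: Kira is ranked above Grace on 31 ballots, Grace above Kira on 52.

Grace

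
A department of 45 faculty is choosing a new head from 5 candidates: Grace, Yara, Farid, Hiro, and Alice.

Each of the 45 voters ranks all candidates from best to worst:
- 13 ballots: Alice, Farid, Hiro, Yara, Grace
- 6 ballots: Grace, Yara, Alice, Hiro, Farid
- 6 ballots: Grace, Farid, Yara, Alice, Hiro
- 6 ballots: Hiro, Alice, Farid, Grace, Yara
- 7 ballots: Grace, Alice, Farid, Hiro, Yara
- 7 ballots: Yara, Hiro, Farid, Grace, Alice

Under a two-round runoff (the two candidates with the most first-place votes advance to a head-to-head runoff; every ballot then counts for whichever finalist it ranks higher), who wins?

Grace

Round 1 first-place votes: Grace 19, Yara 7, Farid 0, Hiro 6, Alice 13. Grace and Alice advance.
Runoff: Grace is ranked above Alice on 26 ballots, Alice above Grace on 19.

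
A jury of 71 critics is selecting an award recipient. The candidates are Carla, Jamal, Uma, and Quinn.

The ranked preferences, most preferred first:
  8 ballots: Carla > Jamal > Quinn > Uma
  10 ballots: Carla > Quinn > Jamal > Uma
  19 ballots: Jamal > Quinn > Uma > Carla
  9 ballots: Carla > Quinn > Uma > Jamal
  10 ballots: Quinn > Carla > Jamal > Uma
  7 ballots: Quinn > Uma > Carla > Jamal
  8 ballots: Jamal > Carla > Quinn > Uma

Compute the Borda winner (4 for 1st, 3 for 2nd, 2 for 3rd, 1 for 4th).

Quinn

Carla: 8×4 + 10×4 + 19×1 + 9×4 + 10×3 + 7×2 + 8×3 = 195
Jamal: 8×3 + 10×2 + 19×4 + 9×1 + 10×2 + 7×1 + 8×4 = 188
Uma: 8×1 + 10×1 + 19×2 + 9×2 + 10×1 + 7×3 + 8×1 = 113
Quinn: 8×2 + 10×3 + 19×3 + 9×3 + 10×4 + 7×4 + 8×2 = 214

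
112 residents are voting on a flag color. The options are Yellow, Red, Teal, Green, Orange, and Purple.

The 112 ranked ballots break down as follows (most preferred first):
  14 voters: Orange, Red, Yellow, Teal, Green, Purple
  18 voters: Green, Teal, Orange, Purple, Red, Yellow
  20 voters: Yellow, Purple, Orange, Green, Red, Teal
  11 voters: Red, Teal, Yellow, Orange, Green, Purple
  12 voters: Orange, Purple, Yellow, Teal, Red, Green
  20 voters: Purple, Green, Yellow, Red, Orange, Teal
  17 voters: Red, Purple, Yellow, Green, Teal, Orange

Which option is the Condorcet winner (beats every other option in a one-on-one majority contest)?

Purple vs Yellow: 67–45
Purple vs Red: 70–42
Purple vs Teal: 69–43
Purple vs Green: 69–43
Purple vs Orange: 57–55
Purple beats every other option.

Purple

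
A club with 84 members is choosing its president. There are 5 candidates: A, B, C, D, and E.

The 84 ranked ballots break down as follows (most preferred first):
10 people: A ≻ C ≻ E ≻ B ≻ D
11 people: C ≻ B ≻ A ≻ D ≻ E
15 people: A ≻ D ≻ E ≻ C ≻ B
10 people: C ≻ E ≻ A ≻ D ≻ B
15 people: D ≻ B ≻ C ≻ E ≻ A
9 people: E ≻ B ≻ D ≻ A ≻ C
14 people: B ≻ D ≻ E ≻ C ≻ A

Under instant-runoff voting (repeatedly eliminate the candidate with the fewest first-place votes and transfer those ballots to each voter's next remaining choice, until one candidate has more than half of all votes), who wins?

B

Round 1: A 25, B 14, C 21, D 15, E 9. E eliminated.
Round 2: A 25, B 23, C 21, D 15. D eliminated.
Round 3: A 25, B 38, C 21. C eliminated.
Round 4: A 35, B 49. B has a majority (≥43).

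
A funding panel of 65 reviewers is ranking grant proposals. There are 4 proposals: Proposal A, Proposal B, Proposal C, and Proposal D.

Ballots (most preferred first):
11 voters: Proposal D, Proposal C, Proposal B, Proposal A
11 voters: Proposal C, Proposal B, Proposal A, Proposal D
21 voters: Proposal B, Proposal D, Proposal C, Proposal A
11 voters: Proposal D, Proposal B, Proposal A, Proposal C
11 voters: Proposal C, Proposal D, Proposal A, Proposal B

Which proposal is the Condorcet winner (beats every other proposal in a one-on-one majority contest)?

Proposal D vs Proposal A: 54–11
Proposal D vs Proposal B: 33–32
Proposal D vs Proposal C: 43–22
Proposal D beats every other proposal.

Proposal D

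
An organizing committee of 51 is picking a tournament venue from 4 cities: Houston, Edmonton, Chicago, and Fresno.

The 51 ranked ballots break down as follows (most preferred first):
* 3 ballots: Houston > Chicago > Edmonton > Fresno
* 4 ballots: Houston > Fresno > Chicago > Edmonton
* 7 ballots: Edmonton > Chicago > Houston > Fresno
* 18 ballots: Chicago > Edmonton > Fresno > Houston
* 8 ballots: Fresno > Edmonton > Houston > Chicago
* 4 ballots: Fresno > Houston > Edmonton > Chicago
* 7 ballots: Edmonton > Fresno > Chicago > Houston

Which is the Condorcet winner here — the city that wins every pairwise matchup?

Edmonton

Edmonton vs Houston: 40–11
Edmonton vs Chicago: 26–25
Edmonton vs Fresno: 35–16
Edmonton beats every other city.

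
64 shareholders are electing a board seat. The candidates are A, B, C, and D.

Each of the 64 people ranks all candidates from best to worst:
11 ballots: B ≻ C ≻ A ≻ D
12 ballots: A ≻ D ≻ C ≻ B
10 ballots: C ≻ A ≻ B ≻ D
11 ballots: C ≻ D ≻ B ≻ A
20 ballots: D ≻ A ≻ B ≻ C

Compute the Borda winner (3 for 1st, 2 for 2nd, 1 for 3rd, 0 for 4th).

A

A: 11×1 + 12×3 + 10×2 + 11×0 + 20×2 = 107
B: 11×3 + 12×0 + 10×1 + 11×1 + 20×1 = 74
C: 11×2 + 12×1 + 10×3 + 11×3 + 20×0 = 97
D: 11×0 + 12×2 + 10×0 + 11×2 + 20×3 = 106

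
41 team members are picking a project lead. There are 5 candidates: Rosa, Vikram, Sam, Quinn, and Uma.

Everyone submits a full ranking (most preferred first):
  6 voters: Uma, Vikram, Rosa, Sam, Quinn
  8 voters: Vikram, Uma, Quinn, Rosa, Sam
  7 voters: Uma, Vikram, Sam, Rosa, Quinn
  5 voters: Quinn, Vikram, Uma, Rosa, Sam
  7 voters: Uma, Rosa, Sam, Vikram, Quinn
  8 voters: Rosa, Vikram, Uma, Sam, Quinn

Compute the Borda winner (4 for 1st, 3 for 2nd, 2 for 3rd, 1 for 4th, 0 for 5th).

Uma

Rosa: 6×2 + 8×1 + 7×1 + 5×1 + 7×3 + 8×4 = 85
Vikram: 6×3 + 8×4 + 7×3 + 5×3 + 7×1 + 8×3 = 117
Sam: 6×1 + 8×0 + 7×2 + 5×0 + 7×2 + 8×1 = 42
Quinn: 6×0 + 8×2 + 7×0 + 5×4 + 7×0 + 8×0 = 36
Uma: 6×4 + 8×3 + 7×4 + 5×2 + 7×4 + 8×2 = 130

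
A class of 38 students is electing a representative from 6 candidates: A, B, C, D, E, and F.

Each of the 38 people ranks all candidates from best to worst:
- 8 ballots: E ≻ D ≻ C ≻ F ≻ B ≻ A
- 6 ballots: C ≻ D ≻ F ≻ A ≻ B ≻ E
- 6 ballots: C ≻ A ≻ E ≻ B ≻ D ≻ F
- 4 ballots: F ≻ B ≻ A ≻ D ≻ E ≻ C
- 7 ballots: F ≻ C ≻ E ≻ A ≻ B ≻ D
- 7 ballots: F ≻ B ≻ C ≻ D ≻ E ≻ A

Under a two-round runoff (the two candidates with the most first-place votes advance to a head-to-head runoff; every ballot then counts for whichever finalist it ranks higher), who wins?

C

Round 1 first-place votes: A 0, B 0, C 12, D 0, E 8, F 18. F and C advance.
Runoff: F is ranked above C on 18 ballots, C above F on 20.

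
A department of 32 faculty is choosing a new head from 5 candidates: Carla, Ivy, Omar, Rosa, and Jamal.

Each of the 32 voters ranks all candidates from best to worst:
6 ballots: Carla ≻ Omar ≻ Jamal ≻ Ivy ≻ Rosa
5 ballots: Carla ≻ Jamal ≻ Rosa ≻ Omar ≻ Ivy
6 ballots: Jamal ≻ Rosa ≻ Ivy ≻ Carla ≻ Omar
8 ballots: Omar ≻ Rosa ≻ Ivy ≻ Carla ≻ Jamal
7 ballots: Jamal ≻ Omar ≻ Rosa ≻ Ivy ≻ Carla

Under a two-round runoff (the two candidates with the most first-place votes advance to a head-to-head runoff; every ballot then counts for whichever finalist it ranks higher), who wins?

Round 1 first-place votes: Carla 11, Ivy 0, Omar 8, Rosa 0, Jamal 13. Jamal and Carla advance.
Runoff: Jamal is ranked above Carla on 13 ballots, Carla above Jamal on 19.

Carla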